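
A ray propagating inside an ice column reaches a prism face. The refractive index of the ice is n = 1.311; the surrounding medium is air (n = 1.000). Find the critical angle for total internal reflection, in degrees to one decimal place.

49.7°

sin θ_c = n_air / n = 1.000 / 1.311 = 0.7628.
θ_c = arcsin(0.7628) = 49.71°.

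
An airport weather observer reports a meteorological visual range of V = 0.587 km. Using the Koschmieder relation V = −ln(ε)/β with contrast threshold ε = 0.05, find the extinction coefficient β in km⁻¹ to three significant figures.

5.10 km⁻¹

β = −ln(0.05) / V = 2.996 / 0.587 = 5.1035 km⁻¹.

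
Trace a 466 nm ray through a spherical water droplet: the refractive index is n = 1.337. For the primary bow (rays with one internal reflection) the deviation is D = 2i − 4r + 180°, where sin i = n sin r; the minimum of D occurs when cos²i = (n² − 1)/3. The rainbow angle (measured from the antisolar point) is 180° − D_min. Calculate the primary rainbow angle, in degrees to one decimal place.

41.5°

cos²i = (1.78757 − 1)/3 = 0.26252; i = arccos(0.51237) = 59.178°.
sin r = sin 59.178°/1.337 = 0.64231; r = 39.964°.
D_min = 2·59.178° − 4·39.964° + 180° = 138.500°.
Rainbow angle = 180° − D_min = 41.500°.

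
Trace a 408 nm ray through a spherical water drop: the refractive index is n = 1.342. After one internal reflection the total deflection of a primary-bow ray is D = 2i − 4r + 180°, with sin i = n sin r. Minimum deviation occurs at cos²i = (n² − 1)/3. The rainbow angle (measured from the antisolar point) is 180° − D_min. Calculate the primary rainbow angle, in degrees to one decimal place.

cos²i = (1.80096 − 1)/3 = 0.26699; i = arccos(0.51671) = 58.888°.
sin r = sin 58.888°/1.342 = 0.63797; r = 39.641°.
D_min = 2·58.888° − 4·39.641° + 180° = 139.213°.
Rainbow angle = 180° − D_min = 40.787°.

40.8°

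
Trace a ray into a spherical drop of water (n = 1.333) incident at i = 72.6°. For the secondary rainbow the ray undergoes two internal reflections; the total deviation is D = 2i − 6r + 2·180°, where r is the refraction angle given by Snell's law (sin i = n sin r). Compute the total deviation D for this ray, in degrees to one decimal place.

230.9°

sin r = sin 72.6° / 1.333 = 0.9542/1.333 = 0.7159; r = 45.71°.
D = 2·72.6° − 6·45.71° + 2·180° = 145.20° − 274.28° + 360° = 230.92°.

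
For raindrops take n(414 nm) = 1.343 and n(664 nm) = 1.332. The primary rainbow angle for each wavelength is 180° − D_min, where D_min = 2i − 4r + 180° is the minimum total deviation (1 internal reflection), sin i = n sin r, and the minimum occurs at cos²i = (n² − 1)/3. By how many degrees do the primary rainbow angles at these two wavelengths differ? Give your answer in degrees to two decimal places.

1.58°

At 414 nm (n = 1.343): cos²i = 0.26788 → i = 58.830°, r = 39.577°, D_min = 139.354°, rainbow angle = 40.646°.
At 664 nm (n = 1.332): cos²i = 0.25807 → i = 59.469°, r = 40.290°, D_min = 137.776°, rainbow angle = 42.224°.
Angular width = |40.646° − 42.224°| = 1.578°.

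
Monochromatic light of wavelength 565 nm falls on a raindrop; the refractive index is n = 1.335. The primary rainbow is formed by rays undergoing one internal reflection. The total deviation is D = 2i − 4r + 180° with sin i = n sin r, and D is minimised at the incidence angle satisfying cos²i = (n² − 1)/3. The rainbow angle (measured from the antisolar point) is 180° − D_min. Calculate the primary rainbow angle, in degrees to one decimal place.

41.8°

cos²i = (1.78222 − 1)/3 = 0.26074; i = arccos(0.51063) = 59.294°.
sin r = sin 59.294°/1.335 = 0.64405; r = 40.094°.
D_min = 2·59.294° − 4·40.094° + 180° = 138.212°.
Rainbow angle = 180° − D_min = 41.788°.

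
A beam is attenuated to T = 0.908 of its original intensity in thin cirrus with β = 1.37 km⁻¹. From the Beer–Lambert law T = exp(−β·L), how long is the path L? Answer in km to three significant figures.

Beer–Lambert: T = exp(−βL) ⇒ L = −ln(T)/β = −ln(0.908)/1.37 = 0.0965/1.37 = 0.07045 km.

0.0704 km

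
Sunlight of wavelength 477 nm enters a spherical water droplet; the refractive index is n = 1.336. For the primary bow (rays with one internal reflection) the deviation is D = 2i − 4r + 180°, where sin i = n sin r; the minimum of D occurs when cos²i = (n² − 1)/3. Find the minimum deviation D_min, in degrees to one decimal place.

cos²i = (1.78490 − 1)/3 = 0.26163; i = arccos(0.51150) = 59.236°.
sin r = sin 59.236°/1.336 = 0.64318; r = 40.029°.
D_min = 2·59.236° − 4·40.029° + 180° = 138.356°.

138.4°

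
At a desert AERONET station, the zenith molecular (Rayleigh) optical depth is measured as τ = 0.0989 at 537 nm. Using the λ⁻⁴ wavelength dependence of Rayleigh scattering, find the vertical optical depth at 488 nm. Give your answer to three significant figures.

τ(488 nm) = τ(537 nm) × (537/488)⁴ = 0.0989 × (1.1004)⁴ = 0.0989 × 1.4663 = 0.1450.

0.145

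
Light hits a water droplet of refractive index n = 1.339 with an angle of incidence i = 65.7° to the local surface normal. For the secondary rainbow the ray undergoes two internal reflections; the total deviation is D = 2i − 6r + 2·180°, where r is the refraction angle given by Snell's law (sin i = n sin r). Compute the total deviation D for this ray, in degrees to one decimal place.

sin r = sin 65.7° / 1.339 = 0.9114/1.339 = 0.6807; r = 42.90°.
D = 2·65.7° − 6·42.90° + 2·180° = 131.40° − 257.37° + 360° = 234.03°.

234.0°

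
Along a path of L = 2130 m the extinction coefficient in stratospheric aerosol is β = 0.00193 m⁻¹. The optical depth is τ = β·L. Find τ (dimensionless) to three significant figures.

4.11

τ = β·L = 0.00193 × 2130 = 4.1109.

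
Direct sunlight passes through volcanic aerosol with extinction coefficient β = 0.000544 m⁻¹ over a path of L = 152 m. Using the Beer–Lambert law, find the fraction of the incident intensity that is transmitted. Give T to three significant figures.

τ = β·L = 0.000544 × 152 = 0.0827.
T = exp(−0.0827) = 0.9206.

0.921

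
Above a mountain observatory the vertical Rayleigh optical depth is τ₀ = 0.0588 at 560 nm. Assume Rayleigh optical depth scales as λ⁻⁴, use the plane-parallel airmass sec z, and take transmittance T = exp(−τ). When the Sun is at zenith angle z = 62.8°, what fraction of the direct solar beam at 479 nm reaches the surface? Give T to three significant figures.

sec 62.8° = 2.1877.
τ = 0.0588 × (560/479)⁴ × 2.1877 = 0.0588 × 1.8681 × 2.1877 = 0.2403.
T = exp(−0.2403) = 0.7864.

0.786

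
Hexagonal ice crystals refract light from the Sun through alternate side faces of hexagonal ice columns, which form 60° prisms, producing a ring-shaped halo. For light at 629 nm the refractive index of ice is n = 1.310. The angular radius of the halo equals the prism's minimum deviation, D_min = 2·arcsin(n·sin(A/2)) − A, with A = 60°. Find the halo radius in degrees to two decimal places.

21.84°

n·sin(A/2) = 1.310 × sin 30° = 1.310 × 0.5000 = 0.6550.
D_min = 2·arcsin(0.6550) − 60° = 2 × 40.920° − 60° = 21.839°.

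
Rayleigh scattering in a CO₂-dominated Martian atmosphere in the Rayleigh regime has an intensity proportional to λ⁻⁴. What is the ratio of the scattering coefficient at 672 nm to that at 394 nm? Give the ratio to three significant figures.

Rayleigh scattering ∝ λ⁻⁴, so the ratio of coefficients is the inverse fourth power of the wavelength ratio.
σ(672)/σ(394) = (394/672)⁴ = (0.5863)⁴ = 0.1182.

0.118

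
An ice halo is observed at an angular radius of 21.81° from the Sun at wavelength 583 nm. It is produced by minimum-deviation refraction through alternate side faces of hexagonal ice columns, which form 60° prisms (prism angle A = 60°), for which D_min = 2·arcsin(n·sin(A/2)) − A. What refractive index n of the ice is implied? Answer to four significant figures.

1.310

Rearranging: n = sin((D_min + A)/2) / sin(A/2).
(D_min + A)/2 = (21.81° + 60°)/2 = 40.905°.
n = sin 40.905° / sin 30° = 0.6548 / 0.5000 = 1.3096.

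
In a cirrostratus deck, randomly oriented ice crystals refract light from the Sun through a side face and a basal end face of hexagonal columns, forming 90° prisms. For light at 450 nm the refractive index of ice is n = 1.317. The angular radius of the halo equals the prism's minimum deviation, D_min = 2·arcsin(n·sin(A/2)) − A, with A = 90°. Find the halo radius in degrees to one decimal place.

n·sin(A/2) = 1.317 × sin 45° = 1.317 × 0.7071 = 0.9313.
D_min = 2·arcsin(0.9313) − 90° = 2 × 68.632° − 90° = 47.264°.

47.3°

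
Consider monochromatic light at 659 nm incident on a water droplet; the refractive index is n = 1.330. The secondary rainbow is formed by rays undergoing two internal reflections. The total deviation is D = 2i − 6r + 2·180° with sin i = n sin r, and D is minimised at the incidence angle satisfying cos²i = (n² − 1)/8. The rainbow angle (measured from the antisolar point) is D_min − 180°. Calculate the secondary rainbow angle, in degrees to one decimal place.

cos²i = (1.76890 − 1)/8 = 0.09611; i = arccos(0.31002) = 71.940°.
sin r = sin 71.940°/1.330 = 0.71483; r = 45.630°.
D_min = 2·71.940° − 6·45.630° + 360° = 230.101°.
Rainbow angle = D_min − 180° = 50.101°.

50.1°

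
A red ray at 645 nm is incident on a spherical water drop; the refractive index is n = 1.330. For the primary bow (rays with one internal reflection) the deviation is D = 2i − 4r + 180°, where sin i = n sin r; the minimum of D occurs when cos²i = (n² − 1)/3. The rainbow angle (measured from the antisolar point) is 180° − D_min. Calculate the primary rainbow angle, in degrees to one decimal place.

cos²i = (1.76890 − 1)/3 = 0.25630; i = arccos(0.50626) = 59.585°.
sin r = sin 59.585°/1.330 = 0.64841; r = 40.422°.
D_min = 2·59.585° − 4·40.422° + 180° = 137.484°.
Rainbow angle = 180° − D_min = 42.516°.

42.5°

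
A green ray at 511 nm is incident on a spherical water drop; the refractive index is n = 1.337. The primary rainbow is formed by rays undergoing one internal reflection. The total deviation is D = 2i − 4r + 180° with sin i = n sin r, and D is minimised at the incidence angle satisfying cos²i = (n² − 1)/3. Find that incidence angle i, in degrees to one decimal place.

59.2°

cos²i = (1.337² − 1)/3 = (1.78757 − 1)/3 = 0.26252.
cos i = 0.51237, so i = 59.178°.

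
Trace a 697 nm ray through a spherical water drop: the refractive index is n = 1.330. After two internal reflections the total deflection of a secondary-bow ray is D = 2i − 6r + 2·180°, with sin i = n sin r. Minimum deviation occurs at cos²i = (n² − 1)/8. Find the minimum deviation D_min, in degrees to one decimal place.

cos²i = (1.76890 − 1)/8 = 0.09611; i = arccos(0.31002) = 71.940°.
sin r = sin 71.940°/1.330 = 0.71483; r = 45.630°.
D_min = 2·71.940° − 6·45.630° + 360° = 230.101°.

230.1°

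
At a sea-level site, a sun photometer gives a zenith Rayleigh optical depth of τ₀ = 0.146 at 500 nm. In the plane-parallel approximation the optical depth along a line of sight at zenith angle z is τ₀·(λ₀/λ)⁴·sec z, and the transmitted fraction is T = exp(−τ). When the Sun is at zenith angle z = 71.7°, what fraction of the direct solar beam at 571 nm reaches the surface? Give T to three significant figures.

sec 71.7° = 3.1848.
τ = 0.146 × (500/571)⁴ × 3.1848 = 0.146 × 0.5879 × 3.1848 = 0.2734.
T = exp(−0.2734) = 0.7608.

0.761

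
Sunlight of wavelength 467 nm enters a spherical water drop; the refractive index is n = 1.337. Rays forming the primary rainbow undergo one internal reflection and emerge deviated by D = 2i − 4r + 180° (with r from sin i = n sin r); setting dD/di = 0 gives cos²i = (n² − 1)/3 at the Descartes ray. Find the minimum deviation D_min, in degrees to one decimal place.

cos²i = (1.78757 − 1)/3 = 0.26252; i = arccos(0.51237) = 59.178°.
sin r = sin 59.178°/1.337 = 0.64231; r = 39.964°.
D_min = 2·59.178° − 4·39.964° + 180° = 138.500°.

138.5°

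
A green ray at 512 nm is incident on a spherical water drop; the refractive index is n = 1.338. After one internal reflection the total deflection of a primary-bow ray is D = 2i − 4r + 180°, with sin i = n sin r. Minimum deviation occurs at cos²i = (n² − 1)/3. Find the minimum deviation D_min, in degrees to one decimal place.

cos²i = (1.79024 − 1)/3 = 0.26341; i = arccos(0.51324) = 59.120°.
sin r = sin 59.120°/1.338 = 0.64144; r = 39.899°.
D_min = 2·59.120° − 4·39.899° + 180° = 138.643°.

138.6°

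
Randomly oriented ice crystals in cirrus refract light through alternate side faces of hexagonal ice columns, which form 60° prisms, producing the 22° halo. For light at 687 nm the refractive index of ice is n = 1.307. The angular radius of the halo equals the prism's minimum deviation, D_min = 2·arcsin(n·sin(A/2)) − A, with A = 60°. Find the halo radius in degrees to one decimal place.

n·sin(A/2) = 1.307 × sin 30° = 1.307 × 0.5000 = 0.6535.
D_min = 2·arcsin(0.6535) − 60° = 2 × 40.806° − 60° = 21.612°.

21.6°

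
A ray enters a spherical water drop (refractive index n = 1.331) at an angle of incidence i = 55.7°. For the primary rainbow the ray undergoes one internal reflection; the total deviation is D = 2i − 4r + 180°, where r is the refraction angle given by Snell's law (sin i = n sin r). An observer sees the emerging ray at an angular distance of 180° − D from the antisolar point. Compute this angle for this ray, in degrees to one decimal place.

sin r = sin 55.7° / 1.331 = 0.8261/1.331 = 0.6207; r = 38.36°.
D = 2·55.7° − 4·38.36° + 180° = 111.40° − 153.46° + 180° = 137.94°.
Angle from antisolar point = 180° − D = 42.06°.

42.1°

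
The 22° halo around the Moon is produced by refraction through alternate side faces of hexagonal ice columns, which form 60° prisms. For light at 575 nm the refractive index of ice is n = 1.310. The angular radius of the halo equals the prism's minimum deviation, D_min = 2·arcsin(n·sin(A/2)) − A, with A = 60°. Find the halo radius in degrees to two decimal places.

n·sin(A/2) = 1.310 × sin 30° = 1.310 × 0.5000 = 0.6550.
D_min = 2·arcsin(0.6550) − 60° = 2 × 40.920° − 60° = 21.839°.

21.84°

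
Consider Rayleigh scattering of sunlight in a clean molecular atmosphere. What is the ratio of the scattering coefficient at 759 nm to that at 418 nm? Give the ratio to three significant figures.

0.0920

Rayleigh scattering ∝ λ⁻⁴, so the ratio of coefficients is the inverse fourth power of the wavelength ratio.
σ(759)/σ(418) = (418/759)⁴ = (0.5507)⁴ = 0.09199.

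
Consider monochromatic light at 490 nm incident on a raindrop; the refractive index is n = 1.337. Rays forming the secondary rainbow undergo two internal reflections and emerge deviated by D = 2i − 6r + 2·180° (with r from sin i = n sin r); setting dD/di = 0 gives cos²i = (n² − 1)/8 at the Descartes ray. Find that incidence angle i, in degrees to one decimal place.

71.7°

cos²i = (1.337² − 1)/8 = (1.78757 − 1)/8 = 0.09845.
cos i = 0.31376, so i = 71.714°.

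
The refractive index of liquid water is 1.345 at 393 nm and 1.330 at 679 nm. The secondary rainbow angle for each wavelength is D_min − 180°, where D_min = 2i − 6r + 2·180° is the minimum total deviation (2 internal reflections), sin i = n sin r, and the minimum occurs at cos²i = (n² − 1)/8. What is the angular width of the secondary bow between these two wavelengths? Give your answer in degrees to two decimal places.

3.89°

At 393 nm (n = 1.345): cos²i = 0.10113 → i = 71.458°, r = 44.821°, D_min = 233.987°, rainbow angle = 53.987°.
At 679 nm (n = 1.330): cos²i = 0.09611 → i = 71.940°, r = 45.630°, D_min = 230.101°, rainbow angle = 50.101°.
Angular width = |53.987° − 50.101°| = 3.886°.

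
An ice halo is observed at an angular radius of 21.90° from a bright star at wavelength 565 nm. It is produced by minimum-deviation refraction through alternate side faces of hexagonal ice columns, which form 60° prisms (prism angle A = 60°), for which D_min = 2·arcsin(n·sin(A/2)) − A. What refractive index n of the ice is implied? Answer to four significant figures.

Rearranging: n = sin((D_min + A)/2) / sin(A/2).
(D_min + A)/2 = (21.90° + 60°)/2 = 40.950°.
n = sin 40.950° / sin 30° = 0.6554 / 0.5000 = 1.3108.

1.311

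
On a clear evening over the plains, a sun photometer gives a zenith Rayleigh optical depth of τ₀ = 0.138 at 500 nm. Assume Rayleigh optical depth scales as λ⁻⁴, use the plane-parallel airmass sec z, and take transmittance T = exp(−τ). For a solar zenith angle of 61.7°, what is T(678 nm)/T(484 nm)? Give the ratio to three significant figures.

Airmass: sec 61.7° = 2.1093.
τ(678 nm) = 0.138 × (500/678)⁴ × 2.1093 = 0.138 × 0.2958 × 2.1093 = 0.0861.
τ(484 nm) = 0.138 × (500/484)⁴ × 2.1093 = 0.138 × 1.1389 × 2.1093 = 0.3315.
T(678)/T(484) = exp(τ_B − τ_A) = exp(0.2454) = 1.2782.

1.28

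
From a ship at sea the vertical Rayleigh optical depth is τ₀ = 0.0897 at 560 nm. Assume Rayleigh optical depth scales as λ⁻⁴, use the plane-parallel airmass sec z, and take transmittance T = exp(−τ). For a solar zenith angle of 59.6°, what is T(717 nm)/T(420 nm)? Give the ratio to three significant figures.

Airmass: sec 59.6° = 1.9762.
τ(717 nm) = 0.0897 × (560/717)⁴ × 1.9762 = 0.0897 × 0.3721 × 1.9762 = 0.0660.
τ(420 nm) = 0.0897 × (560/420)⁴ × 1.9762 = 0.0897 × 3.1605 × 1.9762 = 0.5602.
T(717)/T(420) = exp(τ_B − τ_A) = exp(0.4943) = 1.6393.

1.64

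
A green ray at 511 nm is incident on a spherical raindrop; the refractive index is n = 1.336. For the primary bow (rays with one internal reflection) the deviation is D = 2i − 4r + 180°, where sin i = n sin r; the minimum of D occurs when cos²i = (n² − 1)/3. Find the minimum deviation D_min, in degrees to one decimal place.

138.4°

cos²i = (1.78490 − 1)/3 = 0.26163; i = arccos(0.51150) = 59.236°.
sin r = sin 59.236°/1.336 = 0.64318; r = 40.029°.
D_min = 2·59.236° − 4·40.029° + 180° = 138.356°.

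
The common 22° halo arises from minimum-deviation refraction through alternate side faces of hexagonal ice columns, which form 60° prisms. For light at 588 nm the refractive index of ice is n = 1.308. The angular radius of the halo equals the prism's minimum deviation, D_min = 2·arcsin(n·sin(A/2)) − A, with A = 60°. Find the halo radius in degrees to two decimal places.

n·sin(A/2) = 1.308 × sin 30° = 1.308 × 0.5000 = 0.6540.
D_min = 2·arcsin(0.6540) − 60° = 2 × 40.844° − 60° = 21.688°.

21.69°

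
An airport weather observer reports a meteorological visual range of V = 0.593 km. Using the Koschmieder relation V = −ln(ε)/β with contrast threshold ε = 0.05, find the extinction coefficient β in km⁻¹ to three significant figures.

β = −ln(0.05) / V = 2.996 / 0.593 = 5.0518 km⁻¹.

5.05 km⁻¹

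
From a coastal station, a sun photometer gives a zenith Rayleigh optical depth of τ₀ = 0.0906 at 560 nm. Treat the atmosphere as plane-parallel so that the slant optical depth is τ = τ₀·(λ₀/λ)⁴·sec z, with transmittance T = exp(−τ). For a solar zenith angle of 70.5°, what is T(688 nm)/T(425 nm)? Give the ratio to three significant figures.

2.01

Airmass: sec 70.5° = 2.9957.
τ(688 nm) = 0.0906 × (560/688)⁴ × 2.9957 = 0.0906 × 0.4389 × 2.9957 = 0.1191.
τ(425 nm) = 0.0906 × (560/425)⁴ × 2.9957 = 0.0906 × 3.0144 × 2.9957 = 0.8181.
T(688)/T(425) = exp(τ_B − τ_A) = exp(0.6990) = 2.0118.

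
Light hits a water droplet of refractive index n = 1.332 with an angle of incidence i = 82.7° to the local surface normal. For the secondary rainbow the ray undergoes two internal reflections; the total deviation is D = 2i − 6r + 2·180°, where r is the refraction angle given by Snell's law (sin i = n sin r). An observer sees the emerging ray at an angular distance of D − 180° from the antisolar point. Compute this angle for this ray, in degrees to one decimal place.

56.6°

sin r = sin 82.7° / 1.332 = 0.9919/1.332 = 0.7447; r = 48.13°.
D = 2·82.7° − 6·48.13° + 2·180° = 165.40° − 288.78° + 360° = 236.62°.
Angle from antisolar point = D − 180° = 56.62°.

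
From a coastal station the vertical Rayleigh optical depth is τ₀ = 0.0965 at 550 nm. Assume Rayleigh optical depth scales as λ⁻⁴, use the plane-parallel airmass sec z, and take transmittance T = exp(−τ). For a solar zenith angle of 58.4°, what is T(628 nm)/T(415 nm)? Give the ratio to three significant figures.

Airmass: sec 58.4° = 1.9084.
τ(628 nm) = 0.0965 × (550/628)⁴ × 1.9084 = 0.0965 × 0.5883 × 1.9084 = 0.1083.
τ(415 nm) = 0.0965 × (550/415)⁴ × 1.9084 = 0.0965 × 3.0850 × 1.9084 = 0.5682.
T(628)/T(415) = exp(τ_B − τ_A) = exp(0.4598) = 1.5838.

1.58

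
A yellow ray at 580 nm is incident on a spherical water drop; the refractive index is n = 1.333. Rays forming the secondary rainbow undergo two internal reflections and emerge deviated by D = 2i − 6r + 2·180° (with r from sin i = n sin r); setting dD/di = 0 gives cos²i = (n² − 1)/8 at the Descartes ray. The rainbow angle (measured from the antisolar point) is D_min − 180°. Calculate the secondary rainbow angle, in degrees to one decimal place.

50.9°

cos²i = (1.77689 − 1)/8 = 0.09711; i = arccos(0.31163) = 71.843°.
sin r = sin 71.843°/1.333 = 0.71283; r = 45.466°.
D_min = 2·71.843° − 6·45.466° + 360° = 230.891°.
Rainbow angle = D_min − 180° = 50.891°.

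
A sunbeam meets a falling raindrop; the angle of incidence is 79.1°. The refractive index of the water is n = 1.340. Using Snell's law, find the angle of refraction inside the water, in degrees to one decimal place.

47.1°

Snell: sin θ_r = sin θ_i / n = sin 79.1° / 1.340 = 0.9820 / 1.340 = 0.7328.
θ_r = arcsin(0.7328) = 47.12°.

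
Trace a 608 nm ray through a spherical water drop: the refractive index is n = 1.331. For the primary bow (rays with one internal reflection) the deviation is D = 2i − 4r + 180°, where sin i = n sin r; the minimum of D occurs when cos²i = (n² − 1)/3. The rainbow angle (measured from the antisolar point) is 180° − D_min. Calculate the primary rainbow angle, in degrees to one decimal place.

42.4°

cos²i = (1.77156 − 1)/3 = 0.25719; i = arccos(0.50714) = 59.527°.
sin r = sin 59.527°/1.331 = 0.64753; r = 40.356°.
D_min = 2·59.527° − 4·40.356° + 180° = 137.630°.
Rainbow angle = 180° − D_min = 42.370°.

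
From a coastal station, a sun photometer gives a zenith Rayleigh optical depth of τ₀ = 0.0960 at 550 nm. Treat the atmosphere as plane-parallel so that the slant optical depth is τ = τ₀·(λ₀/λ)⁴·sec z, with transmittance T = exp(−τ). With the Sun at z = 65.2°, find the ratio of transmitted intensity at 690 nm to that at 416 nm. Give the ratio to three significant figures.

1.83

Airmass: sec 65.2° = 2.3841.
τ(690 nm) = 0.0960 × (550/690)⁴ × 2.3841 = 0.0960 × 0.4037 × 2.3841 = 0.0924.
τ(416 nm) = 0.0960 × (550/416)⁴ × 2.3841 = 0.0960 × 3.0555 × 2.3841 = 0.6993.
T(690)/T(416) = exp(τ_B − τ_A) = exp(0.6069) = 1.8348.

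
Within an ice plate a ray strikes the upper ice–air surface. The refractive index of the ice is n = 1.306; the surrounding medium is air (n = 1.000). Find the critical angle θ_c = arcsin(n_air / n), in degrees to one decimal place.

sin θ_c = n_air / n = 1.000 / 1.306 = 0.7657.
θ_c = arcsin(0.7657) = 49.97°.

50.0°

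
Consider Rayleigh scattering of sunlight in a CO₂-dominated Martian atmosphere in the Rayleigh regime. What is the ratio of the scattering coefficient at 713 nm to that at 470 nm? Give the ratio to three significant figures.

0.189

Rayleigh scattering ∝ λ⁻⁴, so the ratio of coefficients is the inverse fourth power of the wavelength ratio.
σ(713)/σ(470) = (470/713)⁴ = (0.6592)⁴ = 0.1888.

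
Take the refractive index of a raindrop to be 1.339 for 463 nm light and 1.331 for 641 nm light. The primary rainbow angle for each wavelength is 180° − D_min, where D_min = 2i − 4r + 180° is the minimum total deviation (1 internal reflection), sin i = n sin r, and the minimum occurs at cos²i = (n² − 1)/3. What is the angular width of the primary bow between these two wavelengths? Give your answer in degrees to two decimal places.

1.16°

At 463 nm (n = 1.339): cos²i = 0.26431 → i = 59.062°, r = 39.834°, D_min = 138.786°, rainbow angle = 41.214°.
At 641 nm (n = 1.331): cos²i = 0.25719 → i = 59.527°, r = 40.356°, D_min = 137.630°, rainbow angle = 42.370°.
Angular width = |41.214° − 42.370°| = 1.156°.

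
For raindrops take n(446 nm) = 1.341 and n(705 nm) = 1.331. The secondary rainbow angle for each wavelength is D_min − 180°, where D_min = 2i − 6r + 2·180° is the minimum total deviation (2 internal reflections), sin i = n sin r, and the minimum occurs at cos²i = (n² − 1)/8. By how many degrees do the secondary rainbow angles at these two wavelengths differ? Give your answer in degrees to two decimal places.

2.60°

At 446 nm (n = 1.341): cos²i = 0.09979 → i = 71.586°, r = 45.034°, D_min = 232.966°, rainbow angle = 52.966°.
At 705 nm (n = 1.331): cos²i = 0.09645 → i = 71.907°, r = 45.575°, D_min = 230.365°, rainbow angle = 50.365°.
Angular width = |52.966° − 50.365°| = 2.601°.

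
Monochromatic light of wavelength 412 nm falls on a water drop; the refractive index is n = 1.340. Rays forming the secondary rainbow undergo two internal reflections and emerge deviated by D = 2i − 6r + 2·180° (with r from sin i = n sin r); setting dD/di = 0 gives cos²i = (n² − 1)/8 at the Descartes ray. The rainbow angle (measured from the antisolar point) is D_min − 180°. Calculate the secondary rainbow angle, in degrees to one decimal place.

52.7°

cos²i = (1.79560 − 1)/8 = 0.09945; i = arccos(0.31536) = 71.618°.
sin r = sin 71.618°/1.340 = 0.70819; r = 45.088°.
D_min = 2·71.618° − 6·45.088° + 360° = 232.709°.
Rainbow angle = D_min − 180° = 52.709°.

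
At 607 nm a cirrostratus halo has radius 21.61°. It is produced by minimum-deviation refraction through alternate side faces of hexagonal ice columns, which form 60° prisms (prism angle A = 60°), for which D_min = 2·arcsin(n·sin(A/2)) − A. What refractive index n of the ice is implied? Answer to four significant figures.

1.307

Rearranging: n = sin((D_min + A)/2) / sin(A/2).
(D_min + A)/2 = (21.61° + 60°)/2 = 40.805°.
n = sin 40.805° / sin 30° = 0.6535 / 0.5000 = 1.3070.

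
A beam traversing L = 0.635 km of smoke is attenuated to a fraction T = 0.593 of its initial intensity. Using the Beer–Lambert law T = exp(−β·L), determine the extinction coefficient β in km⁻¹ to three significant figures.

0.823 km⁻¹

Beer–Lambert: T = exp(−βL) ⇒ β = −ln(T)/L = −ln(0.593)/0.635 = 0.5226/0.635 = 0.8229 km⁻¹.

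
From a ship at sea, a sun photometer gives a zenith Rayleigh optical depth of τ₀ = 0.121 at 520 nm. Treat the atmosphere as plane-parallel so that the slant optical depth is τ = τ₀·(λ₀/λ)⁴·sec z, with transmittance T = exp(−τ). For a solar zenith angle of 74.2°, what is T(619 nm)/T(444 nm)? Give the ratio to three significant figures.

1.85

Airmass: sec 74.2° = 3.6727.
τ(619 nm) = 0.121 × (520/619)⁴ × 3.6727 = 0.121 × 0.4980 × 3.6727 = 0.2213.
τ(444 nm) = 0.121 × (520/444)⁴ × 3.6727 = 0.121 × 1.8814 × 3.6727 = 0.8361.
T(619)/T(444) = exp(τ_B − τ_A) = exp(0.6148) = 1.8492.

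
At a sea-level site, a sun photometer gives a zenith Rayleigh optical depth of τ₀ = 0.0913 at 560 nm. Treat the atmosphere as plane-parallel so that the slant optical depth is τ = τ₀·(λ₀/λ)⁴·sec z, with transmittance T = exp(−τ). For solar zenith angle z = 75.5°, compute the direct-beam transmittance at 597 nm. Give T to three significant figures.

0.754

sec 75.5° = 3.9939.
τ = 0.0913 × (560/597)⁴ × 3.9939 = 0.0913 × 0.7742 × 3.9939 = 0.2823.
T = exp(−0.2823) = 0.7540.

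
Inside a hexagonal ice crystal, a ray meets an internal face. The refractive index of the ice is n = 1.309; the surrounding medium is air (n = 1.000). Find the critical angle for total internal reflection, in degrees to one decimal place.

sin θ_c = n_air / n = 1.000 / 1.309 = 0.7639.
θ_c = arcsin(0.7639) = 49.81°.

49.8°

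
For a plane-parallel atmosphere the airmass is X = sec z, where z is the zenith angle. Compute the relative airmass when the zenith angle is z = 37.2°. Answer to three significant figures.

1.26

X = sec z = 1/cos 37.2° = 1/0.7965 = 1.2554.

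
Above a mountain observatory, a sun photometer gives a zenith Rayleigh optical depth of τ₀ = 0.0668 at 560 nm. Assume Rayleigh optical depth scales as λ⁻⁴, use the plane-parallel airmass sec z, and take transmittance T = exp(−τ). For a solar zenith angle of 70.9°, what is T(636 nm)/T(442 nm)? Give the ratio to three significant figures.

1.50

Airmass: sec 70.9° = 3.0561.
τ(636 nm) = 0.0668 × (560/636)⁴ × 3.0561 = 0.0668 × 0.6011 × 3.0561 = 0.1227.
τ(442 nm) = 0.0668 × (560/442)⁴ × 3.0561 = 0.0668 × 2.5767 × 3.0561 = 0.5260.
T(636)/T(442) = exp(τ_B − τ_A) = exp(0.4033) = 1.4968.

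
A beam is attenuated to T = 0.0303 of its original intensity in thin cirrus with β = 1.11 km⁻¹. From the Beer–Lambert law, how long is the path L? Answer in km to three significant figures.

3.15 km

Beer–Lambert: T = exp(−βL) ⇒ L = −ln(T)/β = −ln(0.0303)/1.11 = 3.4966/1.11 = 3.15 km.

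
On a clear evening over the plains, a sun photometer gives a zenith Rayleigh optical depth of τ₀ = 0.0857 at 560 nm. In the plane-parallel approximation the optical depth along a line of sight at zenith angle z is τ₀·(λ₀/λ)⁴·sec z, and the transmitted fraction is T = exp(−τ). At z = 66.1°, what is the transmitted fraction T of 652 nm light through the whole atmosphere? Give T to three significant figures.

sec 66.1° = 2.4683.
τ = 0.0857 × (560/652)⁴ × 2.4683 = 0.0857 × 0.5442 × 2.4683 = 0.1151.
T = exp(−0.1151) = 0.8913.

0.891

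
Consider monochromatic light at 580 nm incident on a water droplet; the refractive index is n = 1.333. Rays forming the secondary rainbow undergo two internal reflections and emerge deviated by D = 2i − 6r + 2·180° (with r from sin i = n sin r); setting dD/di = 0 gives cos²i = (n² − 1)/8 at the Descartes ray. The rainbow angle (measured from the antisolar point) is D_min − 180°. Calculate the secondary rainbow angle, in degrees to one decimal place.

50.9°

cos²i = (1.77689 − 1)/8 = 0.09711; i = arccos(0.31163) = 71.843°.
sin r = sin 71.843°/1.333 = 0.71283; r = 45.466°.
D_min = 2·71.843° − 6·45.466° + 360° = 230.891°.
Rainbow angle = D_min − 180° = 50.891°.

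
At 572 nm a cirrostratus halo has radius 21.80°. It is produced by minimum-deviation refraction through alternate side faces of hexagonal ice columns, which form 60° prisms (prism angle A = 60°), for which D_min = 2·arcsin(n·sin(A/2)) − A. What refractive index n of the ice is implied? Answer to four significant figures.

1.309

Rearranging: n = sin((D_min + A)/2) / sin(A/2).
(D_min + A)/2 = (21.80° + 60°)/2 = 40.900°.
n = sin 40.900° / sin 30° = 0.6547 / 0.5000 = 1.3095.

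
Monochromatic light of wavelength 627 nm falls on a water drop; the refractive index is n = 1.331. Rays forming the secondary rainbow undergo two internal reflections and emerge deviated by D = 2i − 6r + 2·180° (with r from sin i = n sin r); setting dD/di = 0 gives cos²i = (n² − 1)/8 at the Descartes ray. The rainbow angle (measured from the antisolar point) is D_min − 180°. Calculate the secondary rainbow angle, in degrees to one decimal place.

cos²i = (1.77156 − 1)/8 = 0.09645; i = arccos(0.31056) = 71.907°.
sin r = sin 71.907°/1.331 = 0.71417; r = 45.575°.
D_min = 2·71.907° − 6·45.575° + 360° = 230.365°.
Rainbow angle = D_min − 180° = 50.365°.

50.4°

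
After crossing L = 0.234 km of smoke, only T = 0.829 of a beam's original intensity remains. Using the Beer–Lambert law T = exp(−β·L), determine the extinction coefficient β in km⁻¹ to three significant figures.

Beer–Lambert: T = exp(−βL) ⇒ β = −ln(T)/L = −ln(0.829)/0.234 = 0.1875/0.234 = 0.8014 km⁻¹.

0.801 km⁻¹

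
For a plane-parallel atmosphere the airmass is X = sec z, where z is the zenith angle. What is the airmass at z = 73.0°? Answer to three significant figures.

X = sec z = 1/cos 73.0° = 1/0.2924 = 3.4203.

3.42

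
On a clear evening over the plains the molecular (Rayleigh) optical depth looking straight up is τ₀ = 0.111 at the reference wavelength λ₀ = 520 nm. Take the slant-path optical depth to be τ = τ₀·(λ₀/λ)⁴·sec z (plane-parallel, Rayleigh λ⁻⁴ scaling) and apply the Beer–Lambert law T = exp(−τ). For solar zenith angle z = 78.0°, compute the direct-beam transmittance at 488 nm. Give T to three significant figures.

sec 78.0° = 4.8097.
τ = 0.111 × (520/488)⁴ × 4.8097 = 0.111 × 1.2892 × 4.8097 = 0.6883.
T = exp(−0.6883) = 0.5024.

0.502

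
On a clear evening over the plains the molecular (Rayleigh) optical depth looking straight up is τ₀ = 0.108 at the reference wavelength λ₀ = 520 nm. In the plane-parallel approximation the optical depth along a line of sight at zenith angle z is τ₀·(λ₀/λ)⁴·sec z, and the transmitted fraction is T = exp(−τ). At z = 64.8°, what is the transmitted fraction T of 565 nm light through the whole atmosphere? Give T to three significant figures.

sec 64.8° = 2.3486.
τ = 0.108 × (520/565)⁴ × 2.3486 = 0.108 × 0.7175 × 2.3486 = 0.1820.
T = exp(−0.1820) = 0.8336.

0.834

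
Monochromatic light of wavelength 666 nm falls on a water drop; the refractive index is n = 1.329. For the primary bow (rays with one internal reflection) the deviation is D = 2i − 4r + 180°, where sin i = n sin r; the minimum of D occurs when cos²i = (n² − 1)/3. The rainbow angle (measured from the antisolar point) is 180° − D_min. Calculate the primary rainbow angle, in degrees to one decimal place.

cos²i = (1.76624 − 1)/3 = 0.25541; i = arccos(0.50538) = 59.643°.
sin r = sin 59.643°/1.329 = 0.64928; r = 40.487°.
D_min = 2·59.643° − 4·40.487° + 180° = 137.337°.
Rainbow angle = 180° − D_min = 42.663°.

42.7°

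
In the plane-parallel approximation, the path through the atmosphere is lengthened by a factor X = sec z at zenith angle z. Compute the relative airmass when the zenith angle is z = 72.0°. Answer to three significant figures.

3.24

X = sec z = 1/cos 72.0° = 1/0.3090 = 3.2361.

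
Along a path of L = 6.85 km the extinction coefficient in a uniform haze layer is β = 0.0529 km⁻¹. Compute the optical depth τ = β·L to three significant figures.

τ = β·L = 0.0529 × 6.85 = 0.3624.

0.362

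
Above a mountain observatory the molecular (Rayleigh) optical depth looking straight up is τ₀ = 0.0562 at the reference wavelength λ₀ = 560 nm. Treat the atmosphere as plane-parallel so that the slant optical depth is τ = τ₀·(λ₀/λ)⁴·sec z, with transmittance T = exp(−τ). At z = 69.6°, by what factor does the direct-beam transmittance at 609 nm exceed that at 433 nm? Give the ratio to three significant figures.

1.40

Airmass: sec 69.6° = 2.8688.
τ(609 nm) = 0.0562 × (560/609)⁴ × 2.8688 = 0.0562 × 0.7150 × 2.8688 = 0.1153.
τ(433 nm) = 0.0562 × (560/433)⁴ × 2.8688 = 0.0562 × 2.7977 × 2.8688 = 0.4511.
T(609)/T(433) = exp(τ_B − τ_A) = exp(0.3358) = 1.3991.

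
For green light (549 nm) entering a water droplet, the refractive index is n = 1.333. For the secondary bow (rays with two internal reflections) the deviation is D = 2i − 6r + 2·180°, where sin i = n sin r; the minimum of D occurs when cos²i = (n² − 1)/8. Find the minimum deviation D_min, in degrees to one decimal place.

230.9°

cos²i = (1.77689 − 1)/8 = 0.09711; i = arccos(0.31163) = 71.843°.
sin r = sin 71.843°/1.333 = 0.71283; r = 45.466°.
D_min = 2·71.843° − 6·45.466° + 360° = 230.891°.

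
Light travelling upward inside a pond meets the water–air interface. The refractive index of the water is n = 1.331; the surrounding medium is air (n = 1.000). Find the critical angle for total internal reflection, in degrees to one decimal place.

sin θ_c = n_air / n = 1.000 / 1.331 = 0.7513.
θ_c = arcsin(0.7513) = 48.70°.

48.7°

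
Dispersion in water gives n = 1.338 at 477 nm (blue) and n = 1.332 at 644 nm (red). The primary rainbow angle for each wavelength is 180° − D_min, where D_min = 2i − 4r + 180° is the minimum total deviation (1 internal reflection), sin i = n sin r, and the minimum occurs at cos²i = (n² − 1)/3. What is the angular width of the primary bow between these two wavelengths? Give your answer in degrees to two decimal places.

0.87°

At 477 nm (n = 1.338): cos²i = 0.26341 → i = 59.120°, r = 39.899°, D_min = 138.643°, rainbow angle = 41.357°.
At 644 nm (n = 1.332): cos²i = 0.25807 → i = 59.469°, r = 40.290°, D_min = 137.776°, rainbow angle = 42.224°.
Angular width = |41.357° − 42.224°| = 0.867°.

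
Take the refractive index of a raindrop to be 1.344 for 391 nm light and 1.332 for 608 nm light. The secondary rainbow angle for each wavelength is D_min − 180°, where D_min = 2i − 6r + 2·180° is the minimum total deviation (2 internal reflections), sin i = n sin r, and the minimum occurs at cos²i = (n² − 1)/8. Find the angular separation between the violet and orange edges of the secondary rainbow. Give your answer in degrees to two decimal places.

At 391 nm (n = 1.344): cos²i = 0.10079 → i = 71.490°, r = 44.874°, D_min = 233.733°, rainbow angle = 53.733°.
At 608 nm (n = 1.332): cos²i = 0.09678 → i = 71.875°, r = 45.520°, D_min = 230.628°, rainbow angle = 50.628°.
Angular width = |53.733° − 50.628°| = 3.104°.

3.10°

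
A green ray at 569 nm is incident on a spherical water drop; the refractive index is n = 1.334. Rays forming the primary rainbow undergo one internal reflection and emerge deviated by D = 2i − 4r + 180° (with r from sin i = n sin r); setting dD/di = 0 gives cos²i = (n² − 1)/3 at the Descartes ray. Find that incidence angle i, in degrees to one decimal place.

59.4°

cos²i = (1.334² − 1)/3 = (1.77956 − 1)/3 = 0.25985.
cos i = 0.50976, so i = 59.352°.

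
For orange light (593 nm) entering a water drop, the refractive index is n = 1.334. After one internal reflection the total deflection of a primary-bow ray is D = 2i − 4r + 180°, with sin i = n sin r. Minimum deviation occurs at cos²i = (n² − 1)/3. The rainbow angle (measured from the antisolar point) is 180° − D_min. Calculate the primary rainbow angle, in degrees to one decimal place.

41.9°

cos²i = (1.77956 − 1)/3 = 0.25985; i = arccos(0.50976) = 59.352°.
sin r = sin 59.352°/1.334 = 0.64492; r = 40.159°.
D_min = 2·59.352° − 4·40.159° + 180° = 138.067°.
Rainbow angle = 180° − D_min = 41.933°.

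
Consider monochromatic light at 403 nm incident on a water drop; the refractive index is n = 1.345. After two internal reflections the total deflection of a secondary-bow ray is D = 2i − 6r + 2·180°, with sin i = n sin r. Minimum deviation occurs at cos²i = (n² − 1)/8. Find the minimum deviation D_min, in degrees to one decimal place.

234.0°

cos²i = (1.80902 − 1)/8 = 0.10113; i = arccos(0.31801) = 71.458°.
sin r = sin 71.458°/1.345 = 0.70490; r = 44.821°.
D_min = 2·71.458° − 6·44.821° + 360° = 233.987°.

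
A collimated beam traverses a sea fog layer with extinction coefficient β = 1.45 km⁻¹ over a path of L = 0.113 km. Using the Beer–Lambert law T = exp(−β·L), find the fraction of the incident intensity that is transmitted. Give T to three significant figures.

τ = β·L = 1.45 × 0.113 = 0.1638.
T = exp(−0.1638) = 0.8489.

0.849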